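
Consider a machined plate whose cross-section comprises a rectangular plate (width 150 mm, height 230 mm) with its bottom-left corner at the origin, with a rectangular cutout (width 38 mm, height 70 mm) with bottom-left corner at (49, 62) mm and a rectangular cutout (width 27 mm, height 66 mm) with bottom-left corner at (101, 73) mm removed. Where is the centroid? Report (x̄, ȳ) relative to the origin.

x̄ = 73.28 mm, ȳ = 117.13 mm

plate: A = 150 × 230 = 34500.00, centroid at (75.00, 115.00).
hole 1: A = −(38 × 70) = -2660.00, centroid at (68.00, 97.00).
hole 2: A = −(27 × 66) = -1782.00, centroid at (114.50, 106.00).
ΣA = 30058.00 mm², ΣAx̄ = 2202581.00 mm³, ΣAȳ = 3520588.00 mm³.
x̄ = 2202581.00/30058.00 = 73.28 mm; ȳ = 3520588.00/30058.00 = 117.13 mm.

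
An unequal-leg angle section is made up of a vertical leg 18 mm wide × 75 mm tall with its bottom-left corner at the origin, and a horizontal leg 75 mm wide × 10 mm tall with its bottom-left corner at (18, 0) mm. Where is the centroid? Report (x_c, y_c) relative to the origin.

x_c = 25.61 mm, y_c = 25.89 mm

vertical leg: A = 18 × 75 = 1350.00, centroid at (9.00, 37.50).
horizontal leg: A = 75 × 10 = 750.00, centroid at (55.50, 5.00).
ΣA = 2100.00 mm²
ΣAx_c = (1350.00)(9.00) + (750.00)(55.50) = 53775.00 mm³
ΣAy_c = (1350.00)(37.50) + (750.00)(5.00) = 54375.00 mm³
x_c = 53775.00 / 2100.00 = 25.61 mm
y_c = 54375.00 / 2100.00 = 25.89 mm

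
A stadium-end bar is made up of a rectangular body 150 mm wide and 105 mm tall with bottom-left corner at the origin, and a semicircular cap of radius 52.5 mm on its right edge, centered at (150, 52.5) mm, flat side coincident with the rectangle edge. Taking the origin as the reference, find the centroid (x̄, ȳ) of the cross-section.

Part | A | x̄ᵢ | ȳᵢ | A·x̄ᵢ | A·ȳᵢ
rectangular body | 15750.00 | 75.00 | 52.50 | 1181250.00 | 826875.00
semicircular end | 4329.51 | 172.28 | 52.50 | 745894.86 | 227299.14
Σ | 20079.51 |  |  | 1927144.86 | 1054174.14
x̄ = 1927144.86 / 20079.51 = 95.98 mm
ȳ = 1054174.14 / 20079.51 = 52.50 mm

x̄ = 95.98 mm, ȳ = 52.50 mm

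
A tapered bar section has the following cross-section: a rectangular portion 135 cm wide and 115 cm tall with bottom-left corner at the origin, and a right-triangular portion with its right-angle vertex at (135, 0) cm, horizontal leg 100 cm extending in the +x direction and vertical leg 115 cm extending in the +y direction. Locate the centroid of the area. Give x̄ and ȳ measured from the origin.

Part | A | x̄ᵢ | ȳᵢ | A·x̄ᵢ | A·ȳᵢ
rectangular portion | 15525.00 | 67.50 | 57.50 | 1047937.50 | 892687.50
triangular portion | 5750.00 | 168.33 | 38.33 | 967916.67 | 220416.67
Σ | 21275.00 |  |  | 2015854.17 | 1113104.17
x̄ = 2015854.17 / 21275.00 = 94.75 cm
ȳ = 1113104.17 / 21275.00 = 52.32 cm

x̄ = 94.75 cm, ȳ = 52.32 cm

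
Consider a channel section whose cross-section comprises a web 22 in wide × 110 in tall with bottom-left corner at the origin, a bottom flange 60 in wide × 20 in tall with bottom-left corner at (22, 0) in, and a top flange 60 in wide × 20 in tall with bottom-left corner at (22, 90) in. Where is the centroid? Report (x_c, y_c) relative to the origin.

x_c = 31.41 in, y_c = 55.00 in

Part | A | x̄ᵢ | ȳᵢ | A·x̄ᵢ | A·ȳᵢ
web | 2420.00 | 11.00 | 55.00 | 26620.00 | 133100.00
bottom flange | 1200.00 | 52.00 | 10.00 | 62400.00 | 12000.00
top flange | 1200.00 | 52.00 | 100.00 | 62400.00 | 120000.00
Σ | 4820.00 |  |  | 151420.00 | 265100.00
x_c = 151420.00 / 4820.00 = 31.41 in
y_c = 265100.00 / 4820.00 = 55.00 in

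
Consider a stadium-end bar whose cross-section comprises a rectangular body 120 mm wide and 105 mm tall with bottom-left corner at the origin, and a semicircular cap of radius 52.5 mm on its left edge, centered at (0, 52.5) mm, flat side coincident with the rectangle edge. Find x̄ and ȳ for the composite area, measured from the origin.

rectangular body: A = 120 × 105 = 12600.00, centroid at (60.00, 52.50).
semicircular end: A = ½π·52.5² = 4329.51, centroid at (-22.28, 52.50).
ΣA = 16929.51 mm²
ΣAx̄ = (12600.00)(60.00) + (4329.51)(-22.28) = 659531.25 mm³
ΣAȳ = (12600.00)(52.50) + (4329.51)(52.50) = 888799.14 mm³
x̄ = 659531.25 / 16929.51 = 38.96 mm
ȳ = 888799.14 / 16929.51 = 52.50 mm

x̄ = 38.96 mm, ȳ = 52.50 mm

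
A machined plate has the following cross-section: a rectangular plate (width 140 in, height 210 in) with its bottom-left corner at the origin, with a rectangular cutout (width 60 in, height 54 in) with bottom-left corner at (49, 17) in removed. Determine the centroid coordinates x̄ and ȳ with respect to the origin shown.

x̄ = 68.89 in, ȳ = 112.56 in

plate: A = 140 × 210 = 29400.00, centroid at (70.00, 105.00).
hole: A = −(60 × 54) = -3240.00, centroid at (79.00, 44.00).
ΣA = 26160.00 in², ΣAx̄ = 1802040.00 in³, ΣAȳ = 2944440.00 in³.
x̄ = 1802040.00/26160.00 = 68.89 in; ȳ = 2944440.00/26160.00 = 112.56 in.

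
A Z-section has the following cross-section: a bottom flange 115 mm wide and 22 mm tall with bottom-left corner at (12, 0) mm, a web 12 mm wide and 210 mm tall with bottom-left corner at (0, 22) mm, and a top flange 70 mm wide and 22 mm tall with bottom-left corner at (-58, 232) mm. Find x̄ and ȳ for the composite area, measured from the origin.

Part | A | x̄ᵢ | ȳᵢ | A·x̄ᵢ | A·ȳᵢ
bottom flange | 2530.00 | 69.50 | 11.00 | 175835.00 | 27830.00
web | 2520.00 | 6.00 | 127.00 | 15120.00 | 320040.00
top flange | 1540.00 | -23.00 | 243.00 | -35420.00 | 374220.00
Σ | 6590.00 |  |  | 155535.00 | 722090.00
x̄ = 155535.00 / 6590.00 = 23.60 mm
ȳ = 722090.00 / 6590.00 = 109.57 mm

x̄ = 23.60 mm, ȳ = 109.57 mm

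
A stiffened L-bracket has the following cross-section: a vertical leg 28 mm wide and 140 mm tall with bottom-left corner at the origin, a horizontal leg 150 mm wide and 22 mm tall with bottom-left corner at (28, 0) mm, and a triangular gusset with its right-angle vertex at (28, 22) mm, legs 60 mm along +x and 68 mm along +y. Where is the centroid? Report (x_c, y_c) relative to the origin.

x_c = 53.21 mm, y_c = 43.39 mm

vertical leg: A = 28 × 140 = 3920.00, centroid at (14.00, 70.00).
horizontal leg: A = 150 × 22 = 3300.00, centroid at (103.00, 11.00).
gusset: A = ½·60·68 = 2040.00, centroid at (48.00, 44.67).
ΣA = 9260.00 mm²
ΣAx_c = (3920.00)(14.00) + (3300.00)(103.00) + (2040.00)(48.00) = 492700.00 mm³
ΣAy_c = (3920.00)(70.00) + (3300.00)(11.00) + (2040.00)(44.67) = 401820.00 mm³
x_c = 492700.00 / 9260.00 = 53.21 mm
y_c = 401820.00 / 9260.00 = 43.39 mm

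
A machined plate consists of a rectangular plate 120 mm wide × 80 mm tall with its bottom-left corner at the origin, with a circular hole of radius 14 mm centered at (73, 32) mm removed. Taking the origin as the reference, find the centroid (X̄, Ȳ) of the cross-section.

X̄ = 59.11 mm, Ȳ = 40.55 mm

Part | A | x̄ᵢ | ȳᵢ | A·x̄ᵢ | A·ȳᵢ
plate | 9600.00 | 60.00 | 40.00 | 576000.00 | 384000.00
hole | -615.75 | 73.00 | 32.00 | -44949.91 | -19704.07
Σ | 8984.25 |  |  | 531050.09 | 364295.93
X̄ = 531050.09 / 8984.25 = 59.11 mm
Ȳ = 364295.93 / 8984.25 = 40.55 mm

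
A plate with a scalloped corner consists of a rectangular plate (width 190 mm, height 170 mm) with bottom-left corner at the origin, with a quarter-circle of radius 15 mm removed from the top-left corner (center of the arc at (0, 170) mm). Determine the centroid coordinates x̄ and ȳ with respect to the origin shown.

plate: A = 190 × 170 = 32300.00, centroid at (95.00, 85.00).
removed quarter-circle: A = −¼π·15² = -176.71, centroid at (6.37, 163.63).
ΣA = 32123.29 mm², ΣAx̄ = 3067375.00 mm³, ΣAȳ = 2716583.52 mm³.
x̄ = 3067375.00/32123.29 = 95.49 mm; ȳ = 2716583.52/32123.29 = 84.57 mm.

x̄ = 95.49 mm, ȳ = 84.57 mm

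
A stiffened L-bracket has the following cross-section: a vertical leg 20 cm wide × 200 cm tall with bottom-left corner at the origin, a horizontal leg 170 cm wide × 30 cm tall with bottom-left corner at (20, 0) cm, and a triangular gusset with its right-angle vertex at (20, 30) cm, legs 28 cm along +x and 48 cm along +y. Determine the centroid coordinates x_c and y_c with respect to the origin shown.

x_c = 60.91 cm, y_c = 51.93 cm

vertical leg: A = 20 × 200 = 4000.00, centroid at (10.00, 100.00).
horizontal leg: A = 170 × 30 = 5100.00, centroid at (105.00, 15.00).
gusset: A = ½·28·48 = 672.00, centroid at (29.33, 46.00).
ΣA = 9772.00 cm²
ΣAx_c = (4000.00)(10.00) + (5100.00)(105.00) + (672.00)(29.33) = 595212.00 cm³
ΣAy_c = (4000.00)(100.00) + (5100.00)(15.00) + (672.00)(46.00) = 507412.00 cm³
x_c = 595212.00 / 9772.00 = 60.91 cm
y_c = 507412.00 / 9772.00 = 51.93 cm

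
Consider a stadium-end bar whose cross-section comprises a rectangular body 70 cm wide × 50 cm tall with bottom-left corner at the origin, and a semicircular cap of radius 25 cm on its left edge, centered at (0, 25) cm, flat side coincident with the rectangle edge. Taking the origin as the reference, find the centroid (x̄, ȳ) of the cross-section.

x̄ = 25.01 cm, ȳ = 25.00 cm

Part | A | x̄ᵢ | ȳᵢ | A·x̄ᵢ | A·ȳᵢ
rectangular body | 3500.00 | 35.00 | 25.00 | 122500.00 | 87500.00
semicircular end | 981.75 | -10.61 | 25.00 | -10416.67 | 24543.69
Σ | 4481.75 |  |  | 112083.33 | 112043.69
x̄ = 112083.33 / 4481.75 = 25.01 cm
ȳ = 112043.69 / 4481.75 = 25.00 cm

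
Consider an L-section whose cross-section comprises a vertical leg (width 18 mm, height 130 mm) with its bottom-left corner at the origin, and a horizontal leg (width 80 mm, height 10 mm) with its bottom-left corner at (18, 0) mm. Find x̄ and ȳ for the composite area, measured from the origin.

x̄ = 21.48 mm, ȳ = 49.71 mm

vertical leg: A = 18 × 130 = 2340.00, centroid at (9.00, 65.00).
horizontal leg: A = 80 × 10 = 800.00, centroid at (58.00, 5.00).
ΣA = 3140.00 mm²
ΣAx̄ = (2340.00)(9.00) + (800.00)(58.00) = 67460.00 mm³
ΣAȳ = (2340.00)(65.00) + (800.00)(5.00) = 156100.00 mm³
x̄ = 67460.00 / 3140.00 = 21.48 mm
ȳ = 156100.00 / 3140.00 = 49.71 mm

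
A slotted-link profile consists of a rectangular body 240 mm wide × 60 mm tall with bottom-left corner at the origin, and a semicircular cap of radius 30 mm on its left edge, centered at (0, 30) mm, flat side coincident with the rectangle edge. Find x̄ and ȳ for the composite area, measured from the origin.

x̄ = 108.13 mm, ȳ = 30.00 mm

Part | A | x̄ᵢ | ȳᵢ | A·x̄ᵢ | A·ȳᵢ
rectangular body | 14400.00 | 120.00 | 30.00 | 1728000.00 | 432000.00
semicircular end | 1413.72 | -12.73 | 30.00 | -18000.00 | 42411.50
Σ | 15813.72 |  |  | 1710000.00 | 474411.50
x̄ = 1710000.00 / 15813.72 = 108.13 mm
ȳ = 474411.50 / 15813.72 = 30.00 mm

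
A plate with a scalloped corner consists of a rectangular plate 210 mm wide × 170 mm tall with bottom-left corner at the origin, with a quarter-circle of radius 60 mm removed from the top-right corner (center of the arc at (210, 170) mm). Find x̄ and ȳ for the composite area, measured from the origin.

Part | A | x̄ᵢ | ȳᵢ | A·x̄ᵢ | A·ȳᵢ
plate | 35700.00 | 105.00 | 85.00 | 3748500.00 | 3034500.00
removed quarter-circle | -2827.43 | 184.54 | 144.54 | -521761.01 | -408663.68
Σ | 32872.57 |  |  | 3226738.99 | 2625836.32
x̄ = 3226738.99 / 32872.57 = 98.16 mm
ȳ = 2625836.32 / 32872.57 = 79.88 mm

x̄ = 98.16 mm, ȳ = 79.88 mm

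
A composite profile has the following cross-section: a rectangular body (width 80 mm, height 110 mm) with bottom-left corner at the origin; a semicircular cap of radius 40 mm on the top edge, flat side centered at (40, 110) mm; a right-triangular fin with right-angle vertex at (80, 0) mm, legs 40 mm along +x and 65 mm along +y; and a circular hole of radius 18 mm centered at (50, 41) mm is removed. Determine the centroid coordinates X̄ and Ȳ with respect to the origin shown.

X̄ = 45.10 mm, Ȳ = 68.09 mm

Part | A | x̄ᵢ | ȳᵢ | A·x̄ᵢ | A·ȳᵢ
rectangular body | 8800.00 | 40.00 | 55.00 | 352000.00 | 484000.00
semicircular top | 2513.27 | 40.00 | 126.98 | 100530.96 | 319126.82
triangular fin | 1300.00 | 93.33 | 21.67 | 121333.33 | 28166.67
hole | -1017.88 | 50.00 | 41.00 | -50893.80 | -41732.92
Σ | 11595.40 |  |  | 522970.50 | 789560.57
X̄ = 522970.50 / 11595.40 = 45.10 mm
Ȳ = 789560.57 / 11595.40 = 68.09 mm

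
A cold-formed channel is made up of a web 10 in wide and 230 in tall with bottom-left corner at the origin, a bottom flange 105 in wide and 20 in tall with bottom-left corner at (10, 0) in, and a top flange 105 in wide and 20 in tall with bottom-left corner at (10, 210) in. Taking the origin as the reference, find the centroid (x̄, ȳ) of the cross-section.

x̄ = 42.15 in, ȳ = 115.00 in

web: A = 10 × 230 = 2300.00, centroid at (5.00, 115.00).
bottom flange: A = 105 × 20 = 2100.00, centroid at (62.50, 10.00).
top flange: A = 105 × 20 = 2100.00, centroid at (62.50, 220.00).
ΣA = 6500.00 in²
ΣAx̄ = (2300.00)(5.00) + (2100.00)(62.50) + (2100.00)(62.50) = 274000.00 in³
ΣAȳ = (2300.00)(115.00) + (2100.00)(10.00) + (2100.00)(220.00) = 747500.00 in³
x̄ = 274000.00 / 6500.00 = 42.15 in
ȳ = 747500.00 / 6500.00 = 115.00 in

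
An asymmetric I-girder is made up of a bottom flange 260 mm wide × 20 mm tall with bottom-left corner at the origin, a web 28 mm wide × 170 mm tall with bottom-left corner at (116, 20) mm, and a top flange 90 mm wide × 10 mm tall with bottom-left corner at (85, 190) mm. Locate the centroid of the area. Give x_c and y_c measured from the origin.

x_c = 130.00 mm, y_c = 66.97 mm

bottom flange: A = 260 × 20 = 5200.00, centroid at (130.00, 10.00).
web: A = 28 × 170 = 4760.00, centroid at (130.00, 105.00).
top flange: A = 90 × 10 = 900.00, centroid at (130.00, 195.00).
ΣA = 10860.00 mm²
ΣAx_c = (5200.00)(130.00) + (4760.00)(130.00) + (900.00)(130.00) = 1411800.00 mm³
ΣAy_c = (5200.00)(10.00) + (4760.00)(105.00) + (900.00)(195.00) = 727300.00 mm³
x_c = 1411800.00 / 10860.00 = 130.00 mm
y_c = 727300.00 / 10860.00 = 66.97 mm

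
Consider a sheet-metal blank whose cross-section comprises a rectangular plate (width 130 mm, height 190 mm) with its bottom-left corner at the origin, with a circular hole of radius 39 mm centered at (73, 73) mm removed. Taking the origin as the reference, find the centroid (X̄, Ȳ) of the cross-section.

plate: A = 130 × 190 = 24700.00, centroid at (65.00, 95.00).
hole: A = −π·39² = -4778.36, centroid at (73.00, 73.00).
ΣA = 19921.64 mm²
ΣAX̄ = (24700.00)(65.00) + (-4778.36)(73.00) = 1256679.54 mm³
ΣAȲ = (24700.00)(95.00) + (-4778.36)(73.00) = 1997679.54 mm³
X̄ = 1256679.54 / 19921.64 = 63.08 mm
Ȳ = 1997679.54 / 19921.64 = 100.28 mm

X̄ = 63.08 mm, Ȳ = 100.28 mm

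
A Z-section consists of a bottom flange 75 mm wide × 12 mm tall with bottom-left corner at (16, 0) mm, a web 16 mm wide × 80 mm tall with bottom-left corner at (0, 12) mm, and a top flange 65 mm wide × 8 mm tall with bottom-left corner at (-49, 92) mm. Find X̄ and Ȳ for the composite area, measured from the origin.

X̄ = 18.45 mm, Ȳ = 45.14 mm

bottom flange: A = 75 × 12 = 900.00, centroid at (53.50, 6.00).
web: A = 16 × 80 = 1280.00, centroid at (8.00, 52.00).
top flange: A = 65 × 8 = 520.00, centroid at (-16.50, 96.00).
ΣA = 2700.00 mm², ΣAX̄ = 49810.00 mm³, ΣAȲ = 121880.00 mm³.
X̄ = 49810.00/2700.00 = 18.45 mm; Ȳ = 121880.00/2700.00 = 45.14 mm.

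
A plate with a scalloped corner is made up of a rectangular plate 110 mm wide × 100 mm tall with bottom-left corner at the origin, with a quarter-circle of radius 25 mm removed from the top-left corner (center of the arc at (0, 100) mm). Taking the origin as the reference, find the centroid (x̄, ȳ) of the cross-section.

x̄ = 57.07 mm, ȳ = 48.16 mm

plate: A = 110 × 100 = 11000.00, centroid at (55.00, 50.00).
removed quarter-circle: A = −¼π·25² = -490.87, centroid at (10.61, 89.39).
ΣA = 10509.13 mm², ΣAx̄ = 599791.67 mm³, ΣAȳ = 506120.95 mm³.
x̄ = 599791.67/10509.13 = 57.07 mm; ȳ = 506120.95/10509.13 = 48.16 mm.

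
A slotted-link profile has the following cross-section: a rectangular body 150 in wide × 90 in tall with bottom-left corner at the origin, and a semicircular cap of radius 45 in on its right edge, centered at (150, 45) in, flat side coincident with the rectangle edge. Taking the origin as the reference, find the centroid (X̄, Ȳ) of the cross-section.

X̄ = 92.94 in, Ȳ = 45.00 in

rectangular body: A = 150 × 90 = 13500.00, centroid at (75.00, 45.00).
semicircular end: A = ½π·45² = 3180.86, centroid at (169.10, 45.00).
ΣA = 16680.86 in², ΣAX̄ = 1550379.38 in³, ΣAȲ = 750638.82 in³.
X̄ = 1550379.38/16680.86 = 92.94 in; Ȳ = 750638.82/16680.86 = 45.00 in.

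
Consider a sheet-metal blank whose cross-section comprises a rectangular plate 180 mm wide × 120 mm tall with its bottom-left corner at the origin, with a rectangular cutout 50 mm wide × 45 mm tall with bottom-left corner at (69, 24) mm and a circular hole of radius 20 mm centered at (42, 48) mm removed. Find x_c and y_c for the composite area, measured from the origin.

x_c = 92.84 mm, y_c = 62.51 mm

plate: A = 180 × 120 = 21600.00, centroid at (90.00, 60.00).
hole 1: A = −(50 × 45) = -2250.00, centroid at (94.00, 46.50).
hole 2: A = −π·20² = -1256.64, centroid at (42.00, 48.00).
ΣA = 18093.36 mm²
ΣAx_c = (21600.00)(90.00) + (-2250.00)(94.00) + (-1256.64)(42.00) = 1679721.24 mm³
ΣAy_c = (21600.00)(60.00) + (-2250.00)(46.50) + (-1256.64)(48.00) = 1131056.42 mm³
x_c = 1679721.24 / 18093.36 = 92.84 mm
y_c = 1131056.42 / 18093.36 = 62.51 mm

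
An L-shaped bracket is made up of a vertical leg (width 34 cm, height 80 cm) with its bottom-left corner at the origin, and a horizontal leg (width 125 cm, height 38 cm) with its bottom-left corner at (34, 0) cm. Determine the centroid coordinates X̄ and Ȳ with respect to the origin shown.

X̄ = 67.55 cm, Ȳ = 26.65 cm

vertical leg: A = 34 × 80 = 2720.00, centroid at (17.00, 40.00).
horizontal leg: A = 125 × 38 = 4750.00, centroid at (96.50, 19.00).
ΣA = 7470.00 cm², ΣAX̄ = 504615.00 cm³, ΣAȲ = 199050.00 cm³.
X̄ = 504615.00/7470.00 = 67.55 cm; Ȳ = 199050.00/7470.00 = 26.65 cm.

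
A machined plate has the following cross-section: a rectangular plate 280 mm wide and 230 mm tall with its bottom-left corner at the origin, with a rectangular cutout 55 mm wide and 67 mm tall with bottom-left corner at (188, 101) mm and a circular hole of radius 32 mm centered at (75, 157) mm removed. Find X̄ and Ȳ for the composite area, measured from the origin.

plate: A = 280 × 230 = 64400.00, centroid at (140.00, 115.00).
hole 1: A = −(55 × 67) = -3685.00, centroid at (215.50, 134.50).
hole 2: A = −π·32² = -3216.99, centroid at (75.00, 157.00).
ΣA = 57498.01 mm²
ΣAX̄ = (64400.00)(140.00) + (-3685.00)(215.50) + (-3216.99)(75.00) = 7980608.18 mm³
ΣAȲ = (64400.00)(115.00) + (-3685.00)(134.50) + (-3216.99)(157.00) = 6405299.93 mm³
X̄ = 7980608.18 / 57498.01 = 138.80 mm
Ȳ = 6405299.93 / 57498.01 = 111.40 mm

X̄ = 138.80 mm, Ȳ = 111.40 mm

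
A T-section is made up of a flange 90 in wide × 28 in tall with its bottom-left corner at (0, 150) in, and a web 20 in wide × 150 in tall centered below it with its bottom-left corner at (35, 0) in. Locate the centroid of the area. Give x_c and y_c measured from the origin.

web: A = 20 × 150 = 3000.00, centroid at (45.00, 75.00).
flange: A = 90 × 28 = 2520.00, centroid at (45.00, 164.00).
ΣA = 5520.00 in²
ΣAx_c = (3000.00)(45.00) + (2520.00)(45.00) = 248400.00 in³
ΣAy_c = (3000.00)(75.00) + (2520.00)(164.00) = 638280.00 in³
x_c = 248400.00 / 5520.00 = 45.00 in
y_c = 638280.00 / 5520.00 = 115.63 in

x_c = 45.00 in, y_c = 115.63 in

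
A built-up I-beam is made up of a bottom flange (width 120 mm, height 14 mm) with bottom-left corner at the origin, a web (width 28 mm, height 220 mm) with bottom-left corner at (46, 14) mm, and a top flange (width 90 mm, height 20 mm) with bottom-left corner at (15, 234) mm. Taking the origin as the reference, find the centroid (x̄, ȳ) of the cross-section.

x̄ = 60.00 mm, ȳ = 126.02 mm

Part | A | x̄ᵢ | ȳᵢ | A·x̄ᵢ | A·ȳᵢ
bottom flange | 1680.00 | 60.00 | 7.00 | 100800.00 | 11760.00
web | 6160.00 | 60.00 | 124.00 | 369600.00 | 763840.00
top flange | 1800.00 | 60.00 | 244.00 | 108000.00 | 439200.00
Σ | 9640.00 |  |  | 578400.00 | 1214800.00
x̄ = 578400.00 / 9640.00 = 60.00 mm
ȳ = 1214800.00 / 9640.00 = 126.02 mm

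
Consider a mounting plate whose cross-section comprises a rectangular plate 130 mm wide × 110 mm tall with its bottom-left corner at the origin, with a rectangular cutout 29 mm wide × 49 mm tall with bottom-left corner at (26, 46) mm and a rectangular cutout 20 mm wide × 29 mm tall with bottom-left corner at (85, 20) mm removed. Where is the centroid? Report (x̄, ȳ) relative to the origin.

x̄ = 66.42 mm, ȳ = 54.18 mm

plate: A = 130 × 110 = 14300.00, centroid at (65.00, 55.00).
hole 1: A = −(29 × 49) = -1421.00, centroid at (40.50, 70.50).
hole 2: A = −(20 × 29) = -580.00, centroid at (95.00, 34.50).
ΣA = 12299.00 mm², ΣAx̄ = 816849.50 mm³, ΣAȳ = 666309.50 mm³.
x̄ = 816849.50/12299.00 = 66.42 mm; ȳ = 666309.50/12299.00 = 54.18 mm.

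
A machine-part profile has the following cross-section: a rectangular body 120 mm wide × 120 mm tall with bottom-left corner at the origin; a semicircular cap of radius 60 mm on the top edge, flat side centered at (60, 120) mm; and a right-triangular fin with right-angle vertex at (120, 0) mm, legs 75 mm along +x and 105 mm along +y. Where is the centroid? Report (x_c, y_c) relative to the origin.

x_c = 73.95 mm, y_c = 76.04 mm

rectangular body: A = 120 × 120 = 14400.00, centroid at (60.00, 60.00).
semicircular top: A = ½π·60² = 5654.87, centroid at (60.00, 145.46).
triangular fin: A = ½·75·105 = 3937.50, centroid at (145.00, 35.00).
ΣA = 23992.37 mm², ΣAx_c = 1774229.51 mm³, ΣAy_c = 1824396.51 mm³.
x_c = 1774229.51/23992.37 = 73.95 mm; y_c = 1824396.51/23992.37 = 76.04 mm.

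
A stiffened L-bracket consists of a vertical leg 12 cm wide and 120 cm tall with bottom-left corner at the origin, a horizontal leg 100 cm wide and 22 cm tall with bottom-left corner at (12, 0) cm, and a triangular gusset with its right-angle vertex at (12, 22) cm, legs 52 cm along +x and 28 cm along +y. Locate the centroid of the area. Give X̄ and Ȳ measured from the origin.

Part | A | x̄ᵢ | ȳᵢ | A·x̄ᵢ | A·ȳᵢ
vertical leg | 1440.00 | 6.00 | 60.00 | 8640.00 | 86400.00
horizontal leg | 2200.00 | 62.00 | 11.00 | 136400.00 | 24200.00
gusset | 728.00 | 29.33 | 31.33 | 21354.67 | 22810.67
Σ | 4368.00 |  |  | 166394.67 | 133410.67
X̄ = 166394.67 / 4368.00 = 38.09 cm
Ȳ = 133410.67 / 4368.00 = 30.54 cm

X̄ = 38.09 cm, Ȳ = 30.54 cm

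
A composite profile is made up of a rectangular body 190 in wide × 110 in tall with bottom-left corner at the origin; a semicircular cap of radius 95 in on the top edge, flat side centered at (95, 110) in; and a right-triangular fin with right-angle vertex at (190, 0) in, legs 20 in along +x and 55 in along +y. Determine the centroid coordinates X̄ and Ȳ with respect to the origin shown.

X̄ = 96.57 in, Ȳ = 92.36 in

rectangular body: A = 190 × 110 = 20900.00, centroid at (95.00, 55.00).
semicircular top: A = ½π·95² = 14176.44, centroid at (95.00, 150.32).
triangular fin: A = ½·20·55 = 550.00, centroid at (196.67, 18.33).
ΣA = 35626.44 in², ΣAX̄ = 3440428.17 in³, ΣAȲ = 3290574.72 in³.
X̄ = 3440428.17/35626.44 = 96.57 in; Ȳ = 3290574.72/35626.44 = 92.36 in.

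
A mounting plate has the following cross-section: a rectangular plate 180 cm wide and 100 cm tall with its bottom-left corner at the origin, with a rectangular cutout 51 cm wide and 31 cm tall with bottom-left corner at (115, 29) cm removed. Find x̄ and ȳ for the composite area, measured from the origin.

plate: A = 180 × 100 = 18000.00, centroid at (90.00, 50.00).
hole: A = −(51 × 31) = -1581.00, centroid at (140.50, 44.50).
ΣA = 16419.00 cm²
ΣAx̄ = (18000.00)(90.00) + (-1581.00)(140.50) = 1397869.50 cm³
ΣAȳ = (18000.00)(50.00) + (-1581.00)(44.50) = 829645.50 cm³
x̄ = 1397869.50 / 16419.00 = 85.14 cm
ȳ = 829645.50 / 16419.00 = 50.53 cm

x̄ = 85.14 cm, ȳ = 50.53 cm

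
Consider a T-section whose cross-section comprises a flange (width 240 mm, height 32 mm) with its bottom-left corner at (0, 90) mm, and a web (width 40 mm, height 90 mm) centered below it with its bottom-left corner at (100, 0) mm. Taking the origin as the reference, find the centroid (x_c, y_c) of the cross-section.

x_c = 120.00 mm, y_c = 86.53 mm

web: A = 40 × 90 = 3600.00, centroid at (120.00, 45.00).
flange: A = 240 × 32 = 7680.00, centroid at (120.00, 106.00).
ΣA = 11280.00 mm², ΣAx_c = 1353600.00 mm³, ΣAy_c = 976080.00 mm³.
x_c = 1353600.00/11280.00 = 120.00 mm; y_c = 976080.00/11280.00 = 86.53 mm.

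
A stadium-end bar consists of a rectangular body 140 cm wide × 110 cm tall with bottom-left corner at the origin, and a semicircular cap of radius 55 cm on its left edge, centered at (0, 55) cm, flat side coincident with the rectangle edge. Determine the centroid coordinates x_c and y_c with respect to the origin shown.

x_c = 47.99 cm, y_c = 55.00 cm

Part | A | x̄ᵢ | ȳᵢ | A·x̄ᵢ | A·ȳᵢ
rectangular body | 15400.00 | 70.00 | 55.00 | 1078000.00 | 847000.00
semicircular end | 4751.66 | -23.34 | 55.00 | -110916.67 | 261341.24
Σ | 20151.66 |  |  | 967083.33 | 1108341.24
x_c = 967083.33 / 20151.66 = 47.99 cm
y_c = 1108341.24 / 20151.66 = 55.00 cm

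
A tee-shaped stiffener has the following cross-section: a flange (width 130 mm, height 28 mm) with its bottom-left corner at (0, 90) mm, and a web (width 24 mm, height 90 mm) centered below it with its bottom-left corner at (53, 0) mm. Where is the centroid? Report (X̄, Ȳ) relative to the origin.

Part | A | x̄ᵢ | ȳᵢ | A·x̄ᵢ | A·ȳᵢ
web | 2160.00 | 65.00 | 45.00 | 140400.00 | 97200.00
flange | 3640.00 | 65.00 | 104.00 | 236600.00 | 378560.00
Σ | 5800.00 |  |  | 377000.00 | 475760.00
X̄ = 377000.00 / 5800.00 = 65.00 mm
Ȳ = 475760.00 / 5800.00 = 82.03 mm

X̄ = 65.00 mm, Ȳ = 82.03 mm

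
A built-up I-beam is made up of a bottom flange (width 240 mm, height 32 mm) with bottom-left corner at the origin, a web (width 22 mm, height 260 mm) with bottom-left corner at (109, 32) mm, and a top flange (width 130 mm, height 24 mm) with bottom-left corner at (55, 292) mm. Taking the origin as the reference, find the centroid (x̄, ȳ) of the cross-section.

Part | A | x̄ᵢ | ȳᵢ | A·x̄ᵢ | A·ȳᵢ
bottom flange | 7680.00 | 120.00 | 16.00 | 921600.00 | 122880.00
web | 5720.00 | 120.00 | 162.00 | 686400.00 | 926640.00
top flange | 3120.00 | 120.00 | 304.00 | 374400.00 | 948480.00
Σ | 16520.00 |  |  | 1982400.00 | 1998000.00
x̄ = 1982400.00 / 16520.00 = 120.00 mm
ȳ = 1998000.00 / 16520.00 = 120.94 mm

x̄ = 120.00 mm, ȳ = 120.94 mm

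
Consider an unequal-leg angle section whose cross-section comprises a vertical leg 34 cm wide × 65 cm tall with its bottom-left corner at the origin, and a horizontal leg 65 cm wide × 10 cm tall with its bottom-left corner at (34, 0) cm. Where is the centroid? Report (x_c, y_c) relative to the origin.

x_c = 28.25 cm, y_c = 26.25 cm

vertical leg: A = 34 × 65 = 2210.00, centroid at (17.00, 32.50).
horizontal leg: A = 65 × 10 = 650.00, centroid at (66.50, 5.00).
ΣA = 2860.00 cm², ΣAx_c = 80795.00 cm³, ΣAy_c = 75075.00 cm³.
x_c = 80795.00/2860.00 = 28.25 cm; y_c = 75075.00/2860.00 = 26.25 cm.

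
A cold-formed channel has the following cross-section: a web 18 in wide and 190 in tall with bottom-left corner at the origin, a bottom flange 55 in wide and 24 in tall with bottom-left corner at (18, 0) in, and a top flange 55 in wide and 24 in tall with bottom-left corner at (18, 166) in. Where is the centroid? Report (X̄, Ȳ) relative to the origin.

X̄ = 24.90 in, Ȳ = 95.00 in

Part | A | x̄ᵢ | ȳᵢ | A·x̄ᵢ | A·ȳᵢ
web | 3420.00 | 9.00 | 95.00 | 30780.00 | 324900.00
bottom flange | 1320.00 | 45.50 | 12.00 | 60060.00 | 15840.00
top flange | 1320.00 | 45.50 | 178.00 | 60060.00 | 234960.00
Σ | 6060.00 |  |  | 150900.00 | 575700.00
X̄ = 150900.00 / 6060.00 = 24.90 in
Ȳ = 575700.00 / 6060.00 = 95.00 in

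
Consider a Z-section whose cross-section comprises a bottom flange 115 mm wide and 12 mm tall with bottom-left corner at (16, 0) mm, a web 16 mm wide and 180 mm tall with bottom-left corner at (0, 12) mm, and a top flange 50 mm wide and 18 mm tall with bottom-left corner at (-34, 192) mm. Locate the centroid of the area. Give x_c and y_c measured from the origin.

x_c = 22.55 mm, y_c = 93.59 mm

Part | A | x̄ᵢ | ȳᵢ | A·x̄ᵢ | A·ȳᵢ
bottom flange | 1380.00 | 73.50 | 6.00 | 101430.00 | 8280.00
web | 2880.00 | 8.00 | 102.00 | 23040.00 | 293760.00
top flange | 900.00 | -9.00 | 201.00 | -8100.00 | 180900.00
Σ | 5160.00 |  |  | 116370.00 | 482940.00
x_c = 116370.00 / 5160.00 = 22.55 mm
y_c = 482940.00 / 5160.00 = 93.59 mm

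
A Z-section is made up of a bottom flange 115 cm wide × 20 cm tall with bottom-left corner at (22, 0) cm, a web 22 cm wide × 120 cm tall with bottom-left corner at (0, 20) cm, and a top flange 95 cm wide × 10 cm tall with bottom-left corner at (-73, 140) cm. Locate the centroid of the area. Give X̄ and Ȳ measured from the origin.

X̄ = 31.86 cm, Ȳ = 63.15 cm

bottom flange: A = 115 × 20 = 2300.00, centroid at (79.50, 10.00).
web: A = 22 × 120 = 2640.00, centroid at (11.00, 80.00).
top flange: A = 95 × 10 = 950.00, centroid at (-25.50, 145.00).
ΣA = 5890.00 cm², ΣAX̄ = 187665.00 cm³, ΣAȲ = 371950.00 cm³.
X̄ = 187665.00/5890.00 = 31.86 cm; Ȳ = 371950.00/5890.00 = 63.15 cm.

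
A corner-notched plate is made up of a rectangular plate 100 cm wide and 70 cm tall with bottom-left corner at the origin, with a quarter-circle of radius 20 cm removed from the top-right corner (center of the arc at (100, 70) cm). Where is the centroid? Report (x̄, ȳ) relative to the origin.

plate: A = 100 × 70 = 7000.00, centroid at (50.00, 35.00).
removed quarter-circle: A = −¼π·20² = -314.16, centroid at (91.51, 61.51).
ΣA = 6685.84 cm²
ΣAx̄ = (7000.00)(50.00) + (-314.16)(91.51) = 321250.74 cm³
ΣAȳ = (7000.00)(35.00) + (-314.16)(61.51) = 225675.52 cm³
x̄ = 321250.74 / 6685.84 = 48.05 cm
ȳ = 225675.52 / 6685.84 = 33.75 cm

x̄ = 48.05 cm, ȳ = 33.75 cm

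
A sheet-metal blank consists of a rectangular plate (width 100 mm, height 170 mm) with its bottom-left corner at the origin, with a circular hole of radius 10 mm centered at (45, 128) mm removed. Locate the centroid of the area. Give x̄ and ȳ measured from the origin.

x̄ = 50.09 mm, ȳ = 84.19 mm

plate: A = 100 × 170 = 17000.00, centroid at (50.00, 85.00).
hole: A = −π·10² = -314.16, centroid at (45.00, 128.00).
ΣA = 16685.84 mm²
ΣAx̄ = (17000.00)(50.00) + (-314.16)(45.00) = 835862.83 mm³
ΣAȳ = (17000.00)(85.00) + (-314.16)(128.00) = 1404787.61 mm³
x̄ = 835862.83 / 16685.84 = 50.09 mm
ȳ = 1404787.61 / 16685.84 = 84.19 mm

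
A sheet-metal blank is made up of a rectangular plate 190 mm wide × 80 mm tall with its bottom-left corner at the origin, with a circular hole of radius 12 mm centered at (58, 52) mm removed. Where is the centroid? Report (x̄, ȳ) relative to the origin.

x̄ = 96.13 mm, ȳ = 39.63 mm

Part | A | x̄ᵢ | ȳᵢ | A·x̄ᵢ | A·ȳᵢ
plate | 15200.00 | 95.00 | 40.00 | 1444000.00 | 608000.00
hole | -452.39 | 58.00 | 52.00 | -26238.58 | -23524.25
Σ | 14747.61 |  |  | 1417761.42 | 584475.75
x̄ = 1417761.42 / 14747.61 = 96.13 mm
ȳ = 584475.75 / 14747.61 = 39.63 mm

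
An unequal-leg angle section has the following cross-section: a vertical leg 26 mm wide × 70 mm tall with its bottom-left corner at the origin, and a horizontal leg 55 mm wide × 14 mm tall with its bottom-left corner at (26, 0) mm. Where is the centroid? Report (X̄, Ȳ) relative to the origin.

Part | A | x̄ᵢ | ȳᵢ | A·x̄ᵢ | A·ȳᵢ
vertical leg | 1820.00 | 13.00 | 35.00 | 23660.00 | 63700.00
horizontal leg | 770.00 | 53.50 | 7.00 | 41195.00 | 5390.00
Σ | 2590.00 |  |  | 64855.00 | 69090.00
X̄ = 64855.00 / 2590.00 = 25.04 mm
Ȳ = 69090.00 / 2590.00 = 26.68 mm

X̄ = 25.04 mm, Ȳ = 26.68 mm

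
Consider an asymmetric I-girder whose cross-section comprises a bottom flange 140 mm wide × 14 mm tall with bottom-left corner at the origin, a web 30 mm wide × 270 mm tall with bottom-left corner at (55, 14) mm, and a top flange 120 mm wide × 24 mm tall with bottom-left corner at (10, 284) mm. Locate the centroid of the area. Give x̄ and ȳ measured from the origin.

x̄ = 70.00 mm, ȳ = 160.21 mm

bottom flange: A = 140 × 14 = 1960.00, centroid at (70.00, 7.00).
web: A = 30 × 270 = 8100.00, centroid at (70.00, 149.00).
top flange: A = 120 × 24 = 2880.00, centroid at (70.00, 296.00).
ΣA = 12940.00 mm²
ΣAx̄ = (1960.00)(70.00) + (8100.00)(70.00) + (2880.00)(70.00) = 905800.00 mm³
ΣAȳ = (1960.00)(7.00) + (8100.00)(149.00) + (2880.00)(296.00) = 2073100.00 mm³
x̄ = 905800.00 / 12940.00 = 70.00 mm
ȳ = 2073100.00 / 12940.00 = 160.21 mm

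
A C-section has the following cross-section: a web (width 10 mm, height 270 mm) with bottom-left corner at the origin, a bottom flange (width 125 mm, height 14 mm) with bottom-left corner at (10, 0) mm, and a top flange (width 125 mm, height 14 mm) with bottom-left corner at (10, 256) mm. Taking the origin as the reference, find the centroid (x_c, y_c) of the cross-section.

x_c = 43.10 mm, y_c = 135.00 mm

Part | A | x̄ᵢ | ȳᵢ | A·x̄ᵢ | A·ȳᵢ
web | 2700.00 | 5.00 | 135.00 | 13500.00 | 364500.00
bottom flange | 1750.00 | 72.50 | 7.00 | 126875.00 | 12250.00
top flange | 1750.00 | 72.50 | 263.00 | 126875.00 | 460250.00
Σ | 6200.00 |  |  | 267250.00 | 837000.00
x_c = 267250.00 / 6200.00 = 43.10 mm
y_c = 837000.00 / 6200.00 = 135.00 mm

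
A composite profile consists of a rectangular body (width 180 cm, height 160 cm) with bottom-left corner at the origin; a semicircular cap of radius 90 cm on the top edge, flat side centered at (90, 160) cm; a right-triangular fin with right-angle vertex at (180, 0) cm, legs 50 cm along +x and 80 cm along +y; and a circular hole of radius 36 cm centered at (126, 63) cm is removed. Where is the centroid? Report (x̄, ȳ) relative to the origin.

x̄ = 91.69 cm, ȳ = 117.17 cm

Part | A | x̄ᵢ | ȳᵢ | A·x̄ᵢ | A·ȳᵢ
rectangular body | 28800.00 | 90.00 | 80.00 | 2592000.00 | 2304000.00
semicircular top | 12723.45 | 90.00 | 198.20 | 1145110.52 | 2521752.04
triangular fin | 2000.00 | 196.67 | 26.67 | 393333.33 | 53333.33
hole | -4071.50 | 126.00 | 63.00 | -513009.51 | -256504.76
Σ | 39451.95 |  |  | 3617434.34 | 4622580.62
x̄ = 3617434.34 / 39451.95 = 91.69 cm
ȳ = 4622580.62 / 39451.95 = 117.17 cm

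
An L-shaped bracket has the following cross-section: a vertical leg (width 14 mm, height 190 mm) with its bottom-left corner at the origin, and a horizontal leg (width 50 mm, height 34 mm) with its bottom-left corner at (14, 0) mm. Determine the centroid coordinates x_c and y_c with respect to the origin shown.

x_c = 19.48 mm, y_c = 64.59 mm

vertical leg: A = 14 × 190 = 2660.00, centroid at (7.00, 95.00).
horizontal leg: A = 50 × 34 = 1700.00, centroid at (39.00, 17.00).
ΣA = 4360.00 mm², ΣAx_c = 84920.00 mm³, ΣAy_c = 281600.00 mm³.
x_c = 84920.00/4360.00 = 19.48 mm; y_c = 281600.00/4360.00 = 64.59 mm.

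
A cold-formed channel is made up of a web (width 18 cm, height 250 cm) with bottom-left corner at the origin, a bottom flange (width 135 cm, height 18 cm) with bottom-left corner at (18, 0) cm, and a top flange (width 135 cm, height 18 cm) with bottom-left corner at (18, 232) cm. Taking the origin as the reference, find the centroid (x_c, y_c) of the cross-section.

Part | A | x̄ᵢ | ȳᵢ | A·x̄ᵢ | A·ȳᵢ
web | 4500.00 | 9.00 | 125.00 | 40500.00 | 562500.00
bottom flange | 2430.00 | 85.50 | 9.00 | 207765.00 | 21870.00
top flange | 2430.00 | 85.50 | 241.00 | 207765.00 | 585630.00
Σ | 9360.00 |  |  | 456030.00 | 1170000.00
x_c = 456030.00 / 9360.00 = 48.72 cm
y_c = 1170000.00 / 9360.00 = 125.00 cm

x_c = 48.72 cm, y_c = 125.00 cm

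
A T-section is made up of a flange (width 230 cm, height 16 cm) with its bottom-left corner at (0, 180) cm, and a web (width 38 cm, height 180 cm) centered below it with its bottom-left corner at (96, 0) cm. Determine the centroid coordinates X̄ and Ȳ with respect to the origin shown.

X̄ = 115.00 cm, Ȳ = 124.28 cm

Part | A | x̄ᵢ | ȳᵢ | A·x̄ᵢ | A·ȳᵢ
web | 6840.00 | 115.00 | 90.00 | 786600.00 | 615600.00
flange | 3680.00 | 115.00 | 188.00 | 423200.00 | 691840.00
Σ | 10520.00 |  |  | 1209800.00 | 1307440.00
X̄ = 1209800.00 / 10520.00 = 115.00 cm
Ȳ = 1307440.00 / 10520.00 = 124.28 cm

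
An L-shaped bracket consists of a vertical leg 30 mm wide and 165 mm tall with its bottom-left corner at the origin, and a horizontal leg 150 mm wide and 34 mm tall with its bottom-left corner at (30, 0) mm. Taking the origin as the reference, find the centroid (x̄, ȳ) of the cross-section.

x̄ = 60.67 mm, ȳ = 49.26 mm

Part | A | x̄ᵢ | ȳᵢ | A·x̄ᵢ | A·ȳᵢ
vertical leg | 4950.00 | 15.00 | 82.50 | 74250.00 | 408375.00
horizontal leg | 5100.00 | 105.00 | 17.00 | 535500.00 | 86700.00
Σ | 10050.00 |  |  | 609750.00 | 495075.00
x̄ = 609750.00 / 10050.00 = 60.67 mm
ȳ = 495075.00 / 10050.00 = 49.26 mm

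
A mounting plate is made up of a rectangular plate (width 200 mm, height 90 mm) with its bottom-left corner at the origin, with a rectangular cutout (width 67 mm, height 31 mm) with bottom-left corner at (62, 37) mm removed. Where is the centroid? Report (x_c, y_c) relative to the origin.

plate: A = 200 × 90 = 18000.00, centroid at (100.00, 45.00).
hole: A = −(67 × 31) = -2077.00, centroid at (95.50, 52.50).
ΣA = 15923.00 mm², ΣAx_c = 1601646.50 mm³, ΣAy_c = 700957.50 mm³.
x_c = 1601646.50/15923.00 = 100.59 mm; y_c = 700957.50/15923.00 = 44.02 mm.

x_c = 100.59 mm, y_c = 44.02 mm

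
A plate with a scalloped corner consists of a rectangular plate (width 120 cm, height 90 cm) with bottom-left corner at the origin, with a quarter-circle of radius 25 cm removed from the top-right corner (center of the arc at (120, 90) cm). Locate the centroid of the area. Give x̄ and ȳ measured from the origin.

Part | A | x̄ᵢ | ȳᵢ | A·x̄ᵢ | A·ȳᵢ
plate | 10800.00 | 60.00 | 45.00 | 648000.00 | 486000.00
removed quarter-circle | -490.87 | 109.39 | 79.39 | -53696.53 | -38970.31
Σ | 10309.13 |  |  | 594303.47 | 447029.69
x̄ = 594303.47 / 10309.13 = 57.65 cm
ȳ = 447029.69 / 10309.13 = 43.36 cm

x̄ = 57.65 cm, ȳ = 43.36 cm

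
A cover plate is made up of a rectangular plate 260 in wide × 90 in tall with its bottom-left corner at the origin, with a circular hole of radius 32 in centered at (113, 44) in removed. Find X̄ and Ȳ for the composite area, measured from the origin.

Part | A | x̄ᵢ | ȳᵢ | A·x̄ᵢ | A·ȳᵢ
plate | 23400.00 | 130.00 | 45.00 | 3042000.00 | 1053000.00
hole | -3216.99 | 113.00 | 44.00 | -363519.97 | -141547.60
Σ | 20183.01 |  |  | 2678480.03 | 911452.40
X̄ = 2678480.03 / 20183.01 = 132.71 in
Ȳ = 911452.40 / 20183.01 = 45.16 in

X̄ = 132.71 in, Ȳ = 45.16 in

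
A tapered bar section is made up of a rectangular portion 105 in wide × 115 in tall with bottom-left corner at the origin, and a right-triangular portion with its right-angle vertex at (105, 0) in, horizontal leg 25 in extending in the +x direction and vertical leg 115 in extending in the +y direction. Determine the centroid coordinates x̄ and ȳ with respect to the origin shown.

x̄ = 58.97 in, ȳ = 55.46 in

rectangular portion: A = 105 × 115 = 12075.00, centroid at (52.50, 57.50).
triangular portion: A = ½·25·115 = 1437.50, centroid at (113.33, 38.33).
ΣA = 13512.50 in²
ΣAx̄ = (12075.00)(52.50) + (1437.50)(113.33) = 796854.17 in³
ΣAȳ = (12075.00)(57.50) + (1437.50)(38.33) = 749416.67 in³
x̄ = 796854.17 / 13512.50 = 58.97 in
ȳ = 749416.67 / 13512.50 = 55.46 in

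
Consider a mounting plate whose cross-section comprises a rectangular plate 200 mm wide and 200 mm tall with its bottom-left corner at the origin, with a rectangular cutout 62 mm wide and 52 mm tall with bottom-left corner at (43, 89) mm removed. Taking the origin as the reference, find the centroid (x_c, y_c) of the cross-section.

x_c = 102.28 mm, y_c = 98.69 mm

Part | A | x̄ᵢ | ȳᵢ | A·x̄ᵢ | A·ȳᵢ
plate | 40000.00 | 100.00 | 100.00 | 4000000.00 | 4000000.00
hole | -3224.00 | 74.00 | 115.00 | -238576.00 | -370760.00
Σ | 36776.00 |  |  | 3761424.00 | 3629240.00
x_c = 3761424.00 / 36776.00 = 102.28 mm
y_c = 3629240.00 / 36776.00 = 98.69 mm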